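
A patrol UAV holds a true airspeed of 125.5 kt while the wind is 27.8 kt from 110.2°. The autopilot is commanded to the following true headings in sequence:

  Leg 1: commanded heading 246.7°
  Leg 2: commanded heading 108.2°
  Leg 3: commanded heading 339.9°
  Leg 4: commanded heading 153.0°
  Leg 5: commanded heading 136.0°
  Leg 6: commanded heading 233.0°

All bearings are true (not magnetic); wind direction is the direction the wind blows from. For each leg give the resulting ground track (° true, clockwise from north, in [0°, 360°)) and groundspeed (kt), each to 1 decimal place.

Leg 1: heading 246.7°; drift +7.5° → track 254.2°, groundspeed 146.9 kt
Leg 2: heading 108.2°; drift -0.6° → track 107.6°, groundspeed 97.7 kt
Leg 3: heading 339.9°; drift -8.4° → track 331.5°, groundspeed 145.0 kt
Leg 4: heading 153.0°; drift +10.2° → track 163.2°, groundspeed 106.8 kt
Leg 5: heading 136.0°; drift +6.9° → track 142.9°, groundspeed 101.2 kt
Leg 6: heading 233.0°; drift +9.4° → track 242.4°, groundspeed 142.5 kt

Leg 1: track=254.2°, groundspeed=146.9 kt
Leg 2: track=107.6°, groundspeed=97.7 kt
Leg 3: track=331.5°, groundspeed=145.0 kt
Leg 4: track=163.2°, groundspeed=106.8 kt
Leg 5: track=142.9°, groundspeed=101.2 kt
Leg 6: track=242.4°, groundspeed=142.5 kt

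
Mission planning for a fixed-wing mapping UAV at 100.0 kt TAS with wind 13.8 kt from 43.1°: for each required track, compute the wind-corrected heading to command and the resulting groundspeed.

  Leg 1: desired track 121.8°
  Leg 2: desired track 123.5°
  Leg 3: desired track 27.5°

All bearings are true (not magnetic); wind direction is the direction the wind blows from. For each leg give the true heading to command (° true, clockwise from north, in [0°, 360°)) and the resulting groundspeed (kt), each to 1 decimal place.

Leg 1: heading=114.0°, groundspeed=96.4 kt
Leg 2: heading=115.7°, groundspeed=96.8 kt
Leg 3: heading=29.6°, groundspeed=86.6 kt

Leg 1: desired track 121.8°; wind correction -7.8° → command heading 114.0°, groundspeed 96.4 kt
Leg 2: desired track 123.5°; wind correction -7.8° → command heading 115.7°, groundspeed 96.8 kt
Leg 3: desired track 27.5°; wind correction +2.1° → command heading 29.6°, groundspeed 86.6 kt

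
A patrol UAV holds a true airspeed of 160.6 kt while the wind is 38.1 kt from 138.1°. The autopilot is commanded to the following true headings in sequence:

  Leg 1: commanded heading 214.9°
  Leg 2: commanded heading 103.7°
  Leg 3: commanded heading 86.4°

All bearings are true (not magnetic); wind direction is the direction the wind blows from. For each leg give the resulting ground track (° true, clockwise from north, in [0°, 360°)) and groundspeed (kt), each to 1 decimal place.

Leg 1: track=228.6°, groundspeed=156.4 kt
Leg 2: track=94.2°, groundspeed=130.9 kt
Leg 3: track=74.1°, groundspeed=140.2 kt

Leg 1: heading 214.9°; drift +13.7° → track 228.6°, groundspeed 156.4 kt
Leg 2: heading 103.7°; drift -9.5° → track 94.2°, groundspeed 130.9 kt
Leg 3: heading 86.4°; drift -12.3° → track 74.1°, groundspeed 140.2 kt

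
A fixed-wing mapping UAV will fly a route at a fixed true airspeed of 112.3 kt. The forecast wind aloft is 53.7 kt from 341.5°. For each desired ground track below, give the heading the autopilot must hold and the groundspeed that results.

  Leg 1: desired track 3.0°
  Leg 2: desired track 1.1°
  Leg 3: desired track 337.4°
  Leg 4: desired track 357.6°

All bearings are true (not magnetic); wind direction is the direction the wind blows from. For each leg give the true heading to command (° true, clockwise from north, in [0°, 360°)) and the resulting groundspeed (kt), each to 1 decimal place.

Leg 1: desired track 3.0°; wind correction -10.1° → command heading 352.9°, groundspeed 60.6 kt
Leg 2: desired track 1.1°; wind correction -9.2° → command heading 351.9°, groundspeed 60.3 kt
Leg 3: desired track 337.4°; wind correction +2.0° → command heading 339.4°, groundspeed 58.7 kt
Leg 4: desired track 357.6°; wind correction -7.6° → command heading 350.0°, groundspeed 59.7 kt

Leg 1: heading=352.9°, groundspeed=60.6 kt
Leg 2: heading=351.9°, groundspeed=60.3 kt
Leg 3: heading=339.4°, groundspeed=58.7 kt
Leg 4: heading=350.0°, groundspeed=59.7 kt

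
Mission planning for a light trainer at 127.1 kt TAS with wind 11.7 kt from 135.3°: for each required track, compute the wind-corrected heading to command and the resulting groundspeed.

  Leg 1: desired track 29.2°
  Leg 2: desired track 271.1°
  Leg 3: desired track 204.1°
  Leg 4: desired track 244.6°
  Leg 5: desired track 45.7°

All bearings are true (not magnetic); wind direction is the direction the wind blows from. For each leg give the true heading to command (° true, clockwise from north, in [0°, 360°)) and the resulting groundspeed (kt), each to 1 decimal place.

Leg 1: desired track 29.2°; wind correction +5.1° → command heading 34.3°, groundspeed 129.8 kt
Leg 2: desired track 271.1°; wind correction -3.7° → command heading 267.4°, groundspeed 135.2 kt
Leg 3: desired track 204.1°; wind correction -4.9° → command heading 199.2°, groundspeed 122.4 kt
Leg 4: desired track 244.6°; wind correction -5.0° → command heading 239.6°, groundspeed 130.5 kt
Leg 5: desired track 45.7°; wind correction +5.3° → command heading 51.0°, groundspeed 126.5 kt

Leg 1: heading=34.3°, groundspeed=129.8 kt
Leg 2: heading=267.4°, groundspeed=135.2 kt
Leg 3: heading=199.2°, groundspeed=122.4 kt
Leg 4: heading=239.6°, groundspeed=130.5 kt
Leg 5: heading=51.0°, groundspeed=126.5 kt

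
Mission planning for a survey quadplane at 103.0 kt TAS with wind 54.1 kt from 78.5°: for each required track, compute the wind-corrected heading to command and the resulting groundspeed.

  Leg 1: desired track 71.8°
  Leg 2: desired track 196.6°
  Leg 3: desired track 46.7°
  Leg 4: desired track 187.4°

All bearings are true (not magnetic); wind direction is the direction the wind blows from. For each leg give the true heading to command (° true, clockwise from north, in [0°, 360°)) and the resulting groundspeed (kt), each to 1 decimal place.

Leg 1: heading=75.3°, groundspeed=49.1 kt
Leg 2: heading=169.0°, groundspeed=116.8 kt
Leg 3: heading=62.8°, groundspeed=53.0 kt
Leg 4: heading=157.6°, groundspeed=106.9 kt

Leg 1: desired track 71.8°; wind correction +3.5° → command heading 75.3°, groundspeed 49.1 kt
Leg 2: desired track 196.6°; wind correction -27.6° → command heading 169.0°, groundspeed 116.8 kt
Leg 3: desired track 46.7°; wind correction +16.1° → command heading 62.8°, groundspeed 53.0 kt
Leg 4: desired track 187.4°; wind correction -29.8° → command heading 157.6°, groundspeed 106.9 kt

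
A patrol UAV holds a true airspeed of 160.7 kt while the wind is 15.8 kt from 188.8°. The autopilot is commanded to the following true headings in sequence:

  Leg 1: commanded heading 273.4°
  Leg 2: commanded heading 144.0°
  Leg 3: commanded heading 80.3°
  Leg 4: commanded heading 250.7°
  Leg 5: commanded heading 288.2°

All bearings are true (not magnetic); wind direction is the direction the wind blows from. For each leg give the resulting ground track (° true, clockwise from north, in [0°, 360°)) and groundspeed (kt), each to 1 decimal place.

Leg 1: heading 273.4°; drift +5.6° → track 279.0°, groundspeed 160.0 kt
Leg 2: heading 144.0°; drift -4.3° → track 139.7°, groundspeed 149.9 kt
Leg 3: heading 80.3°; drift -5.2° → track 75.1°, groundspeed 166.4 kt
Leg 4: heading 250.7°; drift +5.2° → track 255.9°, groundspeed 153.9 kt
Leg 5: heading 288.2°; drift +5.5° → track 293.7°, groundspeed 164.0 kt

Leg 1: track=279.0°, groundspeed=160.0 kt
Leg 2: track=139.7°, groundspeed=149.9 kt
Leg 3: track=75.1°, groundspeed=166.4 kt
Leg 4: track=255.9°, groundspeed=153.9 kt
Leg 5: track=293.7°, groundspeed=164.0 kt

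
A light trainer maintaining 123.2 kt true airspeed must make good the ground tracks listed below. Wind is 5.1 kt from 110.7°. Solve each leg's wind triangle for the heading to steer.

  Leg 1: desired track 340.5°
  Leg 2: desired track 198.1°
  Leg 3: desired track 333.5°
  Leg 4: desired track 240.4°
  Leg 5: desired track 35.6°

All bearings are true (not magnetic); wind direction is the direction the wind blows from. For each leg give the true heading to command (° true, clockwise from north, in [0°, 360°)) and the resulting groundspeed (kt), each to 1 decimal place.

Leg 1: heading=342.3°, groundspeed=126.4 kt
Leg 2: heading=195.7°, groundspeed=122.9 kt
Leg 3: heading=335.1°, groundspeed=126.9 kt
Leg 4: heading=238.6°, groundspeed=126.4 kt
Leg 5: heading=37.9°, groundspeed=121.8 kt

Leg 1: desired track 340.5°; wind correction +1.8° → command heading 342.3°, groundspeed 126.4 kt
Leg 2: desired track 198.1°; wind correction -2.4° → command heading 195.7°, groundspeed 122.9 kt
Leg 3: desired track 333.5°; wind correction +1.6° → command heading 335.1°, groundspeed 126.9 kt
Leg 4: desired track 240.4°; wind correction -1.8° → command heading 238.6°, groundspeed 126.4 kt
Leg 5: desired track 35.6°; wind correction +2.3° → command heading 37.9°, groundspeed 121.8 kt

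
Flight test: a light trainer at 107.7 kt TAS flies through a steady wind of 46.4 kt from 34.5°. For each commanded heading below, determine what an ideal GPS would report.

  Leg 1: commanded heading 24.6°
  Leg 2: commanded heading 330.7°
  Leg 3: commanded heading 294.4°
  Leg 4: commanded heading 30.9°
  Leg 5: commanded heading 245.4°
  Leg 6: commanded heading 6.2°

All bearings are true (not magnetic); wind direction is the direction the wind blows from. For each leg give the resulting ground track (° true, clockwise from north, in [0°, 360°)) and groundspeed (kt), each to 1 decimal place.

Leg 1: heading 24.6°; drift -7.3° → track 17.3°, groundspeed 62.5 kt
Leg 2: heading 330.7°; drift -25.5° → track 305.2°, groundspeed 96.6 kt
Leg 3: heading 294.4°; drift -21.5° → track 272.9°, groundspeed 124.5 kt
Leg 4: heading 30.9°; drift -2.7° → track 28.2°, groundspeed 61.5 kt
Leg 5: heading 245.4°; drift -9.2° → track 236.2°, groundspeed 149.4 kt
Leg 6: heading 6.2°; drift -18.2° → track 348.0°, groundspeed 70.4 kt

Leg 1: track=17.3°, groundspeed=62.5 kt
Leg 2: track=305.2°, groundspeed=96.6 kt
Leg 3: track=272.9°, groundspeed=124.5 kt
Leg 4: track=28.2°, groundspeed=61.5 kt
Leg 5: track=236.2°, groundspeed=149.4 kt
Leg 6: track=348.0°, groundspeed=70.4 kt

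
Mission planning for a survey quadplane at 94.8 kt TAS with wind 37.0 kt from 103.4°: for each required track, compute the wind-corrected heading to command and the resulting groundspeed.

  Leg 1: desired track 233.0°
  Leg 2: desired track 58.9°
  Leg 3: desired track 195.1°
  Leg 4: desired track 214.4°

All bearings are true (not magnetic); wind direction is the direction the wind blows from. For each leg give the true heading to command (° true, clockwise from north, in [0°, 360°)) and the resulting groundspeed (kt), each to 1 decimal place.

Leg 1: heading=215.5°, groundspeed=114.0 kt
Leg 2: heading=74.8°, groundspeed=64.8 kt
Leg 3: heading=172.1°, groundspeed=88.4 kt
Leg 4: heading=193.0°, groundspeed=101.5 kt

Leg 1: desired track 233.0°; wind correction -17.5° → command heading 215.5°, groundspeed 114.0 kt
Leg 2: desired track 58.9°; wind correction +15.9° → command heading 74.8°, groundspeed 64.8 kt
Leg 3: desired track 195.1°; wind correction -23.0° → command heading 172.1°, groundspeed 88.4 kt
Leg 4: desired track 214.4°; wind correction -21.4° → command heading 193.0°, groundspeed 101.5 kt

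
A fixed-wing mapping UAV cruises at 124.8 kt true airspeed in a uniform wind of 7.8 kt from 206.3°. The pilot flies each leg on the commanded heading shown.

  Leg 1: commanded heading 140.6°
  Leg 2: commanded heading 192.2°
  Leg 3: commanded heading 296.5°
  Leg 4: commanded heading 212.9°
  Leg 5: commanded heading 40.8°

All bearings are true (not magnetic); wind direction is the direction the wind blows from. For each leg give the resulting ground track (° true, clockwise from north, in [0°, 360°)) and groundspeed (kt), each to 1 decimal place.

Leg 1: heading 140.6°; drift -3.3° → track 137.3°, groundspeed 121.8 kt
Leg 2: heading 192.2°; drift -0.9° → track 191.3°, groundspeed 117.3 kt
Leg 3: heading 296.5°; drift +3.6° → track 300.1°, groundspeed 125.1 kt
Leg 4: heading 212.9°; drift +0.4° → track 213.3°, groundspeed 117.1 kt
Leg 5: heading 40.8°; drift -0.8° → track 40.0°, groundspeed 132.4 kt

Leg 1: track=137.3°, groundspeed=121.8 kt
Leg 2: track=191.3°, groundspeed=117.3 kt
Leg 3: track=300.1°, groundspeed=125.1 kt
Leg 4: track=213.3°, groundspeed=117.1 kt
Leg 5: track=40.0°, groundspeed=132.4 kt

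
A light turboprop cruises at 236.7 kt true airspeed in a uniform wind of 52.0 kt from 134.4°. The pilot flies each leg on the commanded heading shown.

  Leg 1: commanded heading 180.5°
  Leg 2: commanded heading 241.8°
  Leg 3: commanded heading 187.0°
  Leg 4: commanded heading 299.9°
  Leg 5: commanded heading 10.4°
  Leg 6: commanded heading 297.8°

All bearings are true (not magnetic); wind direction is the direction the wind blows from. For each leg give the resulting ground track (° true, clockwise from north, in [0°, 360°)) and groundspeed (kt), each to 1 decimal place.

Leg 1: track=191.1°, groundspeed=204.1 kt
Leg 2: track=252.9°, groundspeed=257.1 kt
Leg 3: track=198.4°, groundspeed=209.2 kt
Leg 4: track=302.5°, groundspeed=287.3 kt
Leg 5: track=1.2°, groundspeed=269.3 kt
Leg 6: track=300.8°, groundspeed=286.9 kt

Leg 1: heading 180.5°; drift +10.6° → track 191.1°, groundspeed 204.1 kt
Leg 2: heading 241.8°; drift +11.1° → track 252.9°, groundspeed 257.1 kt
Leg 3: heading 187.0°; drift +11.4° → track 198.4°, groundspeed 209.2 kt
Leg 4: heading 299.9°; drift +2.6° → track 302.5°, groundspeed 287.3 kt
Leg 5: heading 10.4°; drift -9.2° → track 1.2°, groundspeed 269.3 kt
Leg 6: heading 297.8°; drift +3.0° → track 300.8°, groundspeed 286.9 kt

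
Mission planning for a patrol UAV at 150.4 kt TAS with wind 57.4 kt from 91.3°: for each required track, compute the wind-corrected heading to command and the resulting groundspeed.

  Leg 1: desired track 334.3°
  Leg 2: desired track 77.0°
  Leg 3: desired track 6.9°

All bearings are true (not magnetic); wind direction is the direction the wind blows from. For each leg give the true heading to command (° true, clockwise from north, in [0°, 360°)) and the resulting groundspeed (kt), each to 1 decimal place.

Leg 1: desired track 334.3°; wind correction +19.9° → command heading 354.2°, groundspeed 167.5 kt
Leg 2: desired track 77.0°; wind correction +5.4° → command heading 82.4°, groundspeed 94.1 kt
Leg 3: desired track 6.9°; wind correction +22.3° → command heading 29.2°, groundspeed 133.5 kt

Leg 1: heading=354.2°, groundspeed=167.5 kt
Leg 2: heading=82.4°, groundspeed=94.1 kt
Leg 3: heading=29.2°, groundspeed=133.5 kt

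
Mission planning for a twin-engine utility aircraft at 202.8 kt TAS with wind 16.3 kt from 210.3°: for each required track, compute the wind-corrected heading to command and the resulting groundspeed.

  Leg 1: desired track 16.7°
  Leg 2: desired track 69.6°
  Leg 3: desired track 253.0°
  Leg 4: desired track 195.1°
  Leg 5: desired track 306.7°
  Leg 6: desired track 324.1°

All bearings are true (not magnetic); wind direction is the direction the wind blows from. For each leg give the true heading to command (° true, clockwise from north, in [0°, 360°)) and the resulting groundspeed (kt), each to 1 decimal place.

Leg 1: desired track 16.7°; wind correction -1.1° → command heading 15.6°, groundspeed 218.6 kt
Leg 2: desired track 69.6°; wind correction +2.9° → command heading 72.5°, groundspeed 215.2 kt
Leg 3: desired track 253.0°; wind correction -3.1° → command heading 249.9°, groundspeed 190.5 kt
Leg 4: desired track 195.1°; wind correction +1.2° → command heading 196.3°, groundspeed 187.0 kt
Leg 5: desired track 306.7°; wind correction -4.6° → command heading 302.1°, groundspeed 204.0 kt
Leg 6: desired track 324.1°; wind correction -4.2° → command heading 319.9°, groundspeed 208.8 kt

Leg 1: heading=15.6°, groundspeed=218.6 kt
Leg 2: heading=72.5°, groundspeed=215.2 kt
Leg 3: heading=249.9°, groundspeed=190.5 kt
Leg 4: heading=196.3°, groundspeed=187.0 kt
Leg 5: heading=302.1°, groundspeed=204.0 kt
Leg 6: heading=319.9°, groundspeed=208.8 kt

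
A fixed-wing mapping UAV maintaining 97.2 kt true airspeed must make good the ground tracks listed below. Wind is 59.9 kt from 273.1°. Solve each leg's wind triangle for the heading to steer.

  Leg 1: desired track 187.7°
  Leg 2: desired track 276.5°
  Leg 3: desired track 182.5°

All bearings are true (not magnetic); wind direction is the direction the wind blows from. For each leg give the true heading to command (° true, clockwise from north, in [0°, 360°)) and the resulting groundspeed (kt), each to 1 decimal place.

Leg 1: desired track 187.7°; wind correction +37.9° → command heading 225.6°, groundspeed 71.9 kt
Leg 2: desired track 276.5°; wind correction -2.1° → command heading 274.4°, groundspeed 37.3 kt
Leg 3: desired track 182.5°; wind correction +38.0° → command heading 220.5°, groundspeed 77.2 kt

Leg 1: heading=225.6°, groundspeed=71.9 kt
Leg 2: heading=274.4°, groundspeed=37.3 kt
Leg 3: heading=220.5°, groundspeed=77.2 kt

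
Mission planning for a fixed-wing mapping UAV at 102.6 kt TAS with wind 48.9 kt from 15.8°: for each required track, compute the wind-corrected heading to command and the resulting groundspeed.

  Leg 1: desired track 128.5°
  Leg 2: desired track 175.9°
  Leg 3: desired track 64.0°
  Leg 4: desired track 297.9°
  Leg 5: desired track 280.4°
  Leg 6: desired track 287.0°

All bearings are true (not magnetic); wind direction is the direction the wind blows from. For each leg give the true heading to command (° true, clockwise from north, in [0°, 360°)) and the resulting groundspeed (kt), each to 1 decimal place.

Leg 1: desired track 128.5°; wind correction -26.1° → command heading 102.4°, groundspeed 111.0 kt
Leg 2: desired track 175.9°; wind correction -9.3° → command heading 166.6°, groundspeed 147.2 kt
Leg 3: desired track 64.0°; wind correction -20.8° → command heading 43.2°, groundspeed 63.3 kt
Leg 4: desired track 297.9°; wind correction +27.8° → command heading 325.7°, groundspeed 80.5 kt
Leg 5: desired track 280.4°; wind correction +28.3° → command heading 308.7°, groundspeed 94.9 kt
Leg 6: desired track 287.0°; wind correction +28.5° → command heading 315.5°, groundspeed 89.2 kt

Leg 1: heading=102.4°, groundspeed=111.0 kt
Leg 2: heading=166.6°, groundspeed=147.2 kt
Leg 3: heading=43.2°, groundspeed=63.3 kt
Leg 4: heading=325.7°, groundspeed=80.5 kt
Leg 5: heading=308.7°, groundspeed=94.9 kt
Leg 6: heading=315.5°, groundspeed=89.2 kt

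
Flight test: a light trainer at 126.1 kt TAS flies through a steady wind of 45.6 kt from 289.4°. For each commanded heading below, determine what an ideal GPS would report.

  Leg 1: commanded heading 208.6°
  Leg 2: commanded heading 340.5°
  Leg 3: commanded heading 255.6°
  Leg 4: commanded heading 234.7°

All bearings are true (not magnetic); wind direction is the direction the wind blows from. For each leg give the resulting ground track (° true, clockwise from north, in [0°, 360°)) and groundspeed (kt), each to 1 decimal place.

Leg 1: track=187.8°, groundspeed=127.1 kt
Leg 2: track=0.5°, groundspeed=103.7 kt
Leg 3: track=239.6°, groundspeed=91.8 kt
Leg 4: track=214.2°, groundspeed=106.5 kt

Leg 1: heading 208.6°; drift -20.8° → track 187.8°, groundspeed 127.1 kt
Leg 2: heading 340.5°; drift +20.0° → track 0.5°, groundspeed 103.7 kt
Leg 3: heading 255.6°; drift -16.0° → track 239.6°, groundspeed 91.8 kt
Leg 4: heading 234.7°; drift -20.5° → track 214.2°, groundspeed 106.5 kt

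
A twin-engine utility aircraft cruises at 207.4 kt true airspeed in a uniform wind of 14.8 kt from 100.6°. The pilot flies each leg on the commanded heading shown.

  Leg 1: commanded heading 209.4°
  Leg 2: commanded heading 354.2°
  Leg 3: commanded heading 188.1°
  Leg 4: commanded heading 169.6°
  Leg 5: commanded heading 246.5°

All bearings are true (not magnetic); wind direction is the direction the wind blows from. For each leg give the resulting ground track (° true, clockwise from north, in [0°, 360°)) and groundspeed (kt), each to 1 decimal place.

Leg 1: track=213.2°, groundspeed=212.6 kt
Leg 2: track=350.4°, groundspeed=212.1 kt
Leg 3: track=192.2°, groundspeed=207.3 kt
Leg 4: track=173.5°, groundspeed=202.6 kt
Leg 5: track=248.7°, groundspeed=219.8 kt

Leg 1: heading 209.4°; drift +3.8° → track 213.2°, groundspeed 212.6 kt
Leg 2: heading 354.2°; drift -3.8° → track 350.4°, groundspeed 212.1 kt
Leg 3: heading 188.1°; drift +4.1° → track 192.2°, groundspeed 207.3 kt
Leg 4: heading 169.6°; drift +3.9° → track 173.5°, groundspeed 202.6 kt
Leg 5: heading 246.5°; drift +2.2° → track 248.7°, groundspeed 219.8 kt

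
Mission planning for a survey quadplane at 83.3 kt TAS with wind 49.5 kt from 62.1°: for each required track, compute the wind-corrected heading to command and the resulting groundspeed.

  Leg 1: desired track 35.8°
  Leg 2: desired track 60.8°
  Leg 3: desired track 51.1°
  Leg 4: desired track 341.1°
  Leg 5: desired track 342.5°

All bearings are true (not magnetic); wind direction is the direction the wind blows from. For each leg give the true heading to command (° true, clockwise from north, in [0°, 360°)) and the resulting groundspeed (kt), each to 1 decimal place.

Leg 1: heading=51.1°, groundspeed=36.0 kt
Leg 2: heading=61.6°, groundspeed=33.8 kt
Leg 3: heading=57.6°, groundspeed=34.2 kt
Leg 4: heading=17.0°, groundspeed=59.7 kt
Leg 5: heading=18.3°, groundspeed=58.7 kt

Leg 1: desired track 35.8°; wind correction +15.3° → command heading 51.1°, groundspeed 36.0 kt
Leg 2: desired track 60.8°; wind correction +0.8° → command heading 61.6°, groundspeed 33.8 kt
Leg 3: desired track 51.1°; wind correction +6.5° → command heading 57.6°, groundspeed 34.2 kt
Leg 4: desired track 341.1°; wind correction +35.9° → command heading 17.0°, groundspeed 59.7 kt
Leg 5: desired track 342.5°; wind correction +35.8° → command heading 18.3°, groundspeed 58.7 kt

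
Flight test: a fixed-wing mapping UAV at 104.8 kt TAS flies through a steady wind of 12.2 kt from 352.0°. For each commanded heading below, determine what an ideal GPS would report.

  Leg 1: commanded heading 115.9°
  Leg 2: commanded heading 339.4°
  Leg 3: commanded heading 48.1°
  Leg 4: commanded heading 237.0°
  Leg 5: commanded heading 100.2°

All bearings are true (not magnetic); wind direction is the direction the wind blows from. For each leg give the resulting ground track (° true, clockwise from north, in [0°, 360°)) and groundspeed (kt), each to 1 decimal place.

Leg 1: track=121.1°, groundspeed=112.1 kt
Leg 2: track=337.8°, groundspeed=92.9 kt
Leg 3: track=54.0°, groundspeed=98.5 kt
Leg 4: track=231.3°, groundspeed=110.5 kt
Leg 5: track=106.3°, groundspeed=109.2 kt

Leg 1: heading 115.9°; drift +5.2° → track 121.1°, groundspeed 112.1 kt
Leg 2: heading 339.4°; drift -1.6° → track 337.8°, groundspeed 92.9 kt
Leg 3: heading 48.1°; drift +5.9° → track 54.0°, groundspeed 98.5 kt
Leg 4: heading 237.0°; drift -5.7° → track 231.3°, groundspeed 110.5 kt
Leg 5: heading 100.2°; drift +6.1° → track 106.3°, groundspeed 109.2 kt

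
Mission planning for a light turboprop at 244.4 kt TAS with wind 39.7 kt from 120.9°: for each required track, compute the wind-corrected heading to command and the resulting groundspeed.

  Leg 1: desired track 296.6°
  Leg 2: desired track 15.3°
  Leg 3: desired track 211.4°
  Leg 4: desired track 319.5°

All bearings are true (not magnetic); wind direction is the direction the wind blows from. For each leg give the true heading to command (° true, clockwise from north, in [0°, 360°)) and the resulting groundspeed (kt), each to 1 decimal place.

Leg 1: desired track 296.6°; wind correction -0.7° → command heading 295.9°, groundspeed 284.0 kt
Leg 2: desired track 15.3°; wind correction +9.0° → command heading 24.3°, groundspeed 252.1 kt
Leg 3: desired track 211.4°; wind correction -9.3° → command heading 202.1°, groundspeed 241.5 kt
Leg 4: desired track 319.5°; wind correction +3.0° → command heading 322.5°, groundspeed 281.7 kt

Leg 1: heading=295.9°, groundspeed=284.0 kt
Leg 2: heading=24.3°, groundspeed=252.1 kt
Leg 3: heading=202.1°, groundspeed=241.5 kt
Leg 4: heading=322.5°, groundspeed=281.7 kt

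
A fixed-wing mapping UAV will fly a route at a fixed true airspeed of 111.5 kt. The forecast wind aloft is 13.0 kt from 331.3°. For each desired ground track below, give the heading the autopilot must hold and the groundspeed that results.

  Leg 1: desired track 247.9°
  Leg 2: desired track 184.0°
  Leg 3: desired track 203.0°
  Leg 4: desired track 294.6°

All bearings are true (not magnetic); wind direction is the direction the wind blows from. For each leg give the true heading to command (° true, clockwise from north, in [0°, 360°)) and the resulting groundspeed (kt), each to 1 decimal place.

Leg 1: heading=254.6°, groundspeed=109.3 kt
Leg 2: heading=187.6°, groundspeed=122.2 kt
Leg 3: heading=208.2°, groundspeed=119.1 kt
Leg 4: heading=298.6°, groundspeed=100.8 kt

Leg 1: desired track 247.9°; wind correction +6.7° → command heading 254.6°, groundspeed 109.3 kt
Leg 2: desired track 184.0°; wind correction +3.6° → command heading 187.6°, groundspeed 122.2 kt
Leg 3: desired track 203.0°; wind correction +5.2° → command heading 208.2°, groundspeed 119.1 kt
Leg 4: desired track 294.6°; wind correction +4.0° → command heading 298.6°, groundspeed 100.8 kt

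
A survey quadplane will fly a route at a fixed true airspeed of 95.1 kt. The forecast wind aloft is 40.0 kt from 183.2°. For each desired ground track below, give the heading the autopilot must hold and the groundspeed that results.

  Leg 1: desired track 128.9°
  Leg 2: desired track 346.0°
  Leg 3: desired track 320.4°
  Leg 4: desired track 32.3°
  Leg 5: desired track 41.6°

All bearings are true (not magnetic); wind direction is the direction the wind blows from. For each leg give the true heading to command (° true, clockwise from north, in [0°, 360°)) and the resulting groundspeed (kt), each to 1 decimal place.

Leg 1: desired track 128.9°; wind correction +20.0° → command heading 148.9°, groundspeed 66.0 kt
Leg 2: desired track 346.0°; wind correction -7.1° → command heading 338.9°, groundspeed 132.6 kt
Leg 3: desired track 320.4°; wind correction -16.6° → command heading 303.8°, groundspeed 120.5 kt
Leg 4: desired track 32.3°; wind correction +11.8° → command heading 44.1°, groundspeed 128.0 kt
Leg 5: desired track 41.6°; wind correction +15.1° → command heading 56.7°, groundspeed 123.1 kt

Leg 1: heading=148.9°, groundspeed=66.0 kt
Leg 2: heading=338.9°, groundspeed=132.6 kt
Leg 3: heading=303.8°, groundspeed=120.5 kt
Leg 4: heading=44.1°, groundspeed=128.0 kt
Leg 5: heading=56.7°, groundspeed=123.1 kt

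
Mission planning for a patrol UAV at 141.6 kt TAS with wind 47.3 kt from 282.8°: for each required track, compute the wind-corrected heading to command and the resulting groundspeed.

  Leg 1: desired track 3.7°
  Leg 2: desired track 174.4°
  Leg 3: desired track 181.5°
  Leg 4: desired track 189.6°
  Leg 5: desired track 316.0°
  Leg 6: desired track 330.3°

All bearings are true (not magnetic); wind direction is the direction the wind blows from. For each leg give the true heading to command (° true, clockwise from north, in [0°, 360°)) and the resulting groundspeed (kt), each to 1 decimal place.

Leg 1: heading=344.4°, groundspeed=126.2 kt
Leg 2: heading=192.9°, groundspeed=149.2 kt
Leg 3: heading=200.6°, groundspeed=143.1 kt
Leg 4: heading=209.1°, groundspeed=136.1 kt
Leg 5: heading=305.5°, groundspeed=99.6 kt
Leg 6: heading=316.0°, groundspeed=105.3 kt

Leg 1: desired track 3.7°; wind correction -19.3° → command heading 344.4°, groundspeed 126.2 kt
Leg 2: desired track 174.4°; wind correction +18.5° → command heading 192.9°, groundspeed 149.2 kt
Leg 3: desired track 181.5°; wind correction +19.1° → command heading 200.6°, groundspeed 143.1 kt
Leg 4: desired track 189.6°; wind correction +19.5° → command heading 209.1°, groundspeed 136.1 kt
Leg 5: desired track 316.0°; wind correction -10.5° → command heading 305.5°, groundspeed 99.6 kt
Leg 6: desired track 330.3°; wind correction -14.3° → command heading 316.0°, groundspeed 105.3 kt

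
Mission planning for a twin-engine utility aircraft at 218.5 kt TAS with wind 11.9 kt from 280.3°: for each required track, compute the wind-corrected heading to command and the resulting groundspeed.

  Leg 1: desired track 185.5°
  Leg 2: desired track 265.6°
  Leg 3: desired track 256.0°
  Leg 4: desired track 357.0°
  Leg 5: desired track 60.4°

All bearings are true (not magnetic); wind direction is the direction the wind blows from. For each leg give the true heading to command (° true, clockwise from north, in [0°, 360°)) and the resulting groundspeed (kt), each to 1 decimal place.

Leg 1: desired track 185.5°; wind correction +3.1° → command heading 188.6°, groundspeed 219.2 kt
Leg 2: desired track 265.6°; wind correction +0.8° → command heading 266.4°, groundspeed 207.0 kt
Leg 3: desired track 256.0°; wind correction +1.3° → command heading 257.3°, groundspeed 207.6 kt
Leg 4: desired track 357.0°; wind correction -3.0° → command heading 354.0°, groundspeed 215.5 kt
Leg 5: desired track 60.4°; wind correction -2.0° → command heading 58.4°, groundspeed 227.5 kt

Leg 1: heading=188.6°, groundspeed=219.2 kt
Leg 2: heading=266.4°, groundspeed=207.0 kt
Leg 3: heading=257.3°, groundspeed=207.6 kt
Leg 4: heading=354.0°, groundspeed=215.5 kt
Leg 5: heading=58.4°, groundspeed=227.5 kt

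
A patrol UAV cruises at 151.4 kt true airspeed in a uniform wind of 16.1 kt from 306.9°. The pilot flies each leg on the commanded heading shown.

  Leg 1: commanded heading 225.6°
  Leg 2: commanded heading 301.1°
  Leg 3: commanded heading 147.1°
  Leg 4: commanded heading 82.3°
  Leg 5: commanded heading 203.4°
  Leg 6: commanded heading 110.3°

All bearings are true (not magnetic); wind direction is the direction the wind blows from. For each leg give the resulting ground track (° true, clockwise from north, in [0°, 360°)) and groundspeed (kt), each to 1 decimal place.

Leg 1: heading 225.6°; drift -6.1° → track 219.5°, groundspeed 149.8 kt
Leg 2: heading 301.1°; drift -0.7° → track 300.4°, groundspeed 135.4 kt
Leg 3: heading 147.1°; drift -1.9° → track 145.2°, groundspeed 166.6 kt
Leg 4: heading 82.3°; drift +4.0° → track 86.3°, groundspeed 163.3 kt
Leg 5: heading 203.4°; drift -5.8° → track 197.6°, groundspeed 155.9 kt
Leg 6: heading 110.3°; drift +1.6° → track 111.9°, groundspeed 166.9 kt

Leg 1: track=219.5°, groundspeed=149.8 kt
Leg 2: track=300.4°, groundspeed=135.4 kt
Leg 3: track=145.2°, groundspeed=166.6 kt
Leg 4: track=86.3°, groundspeed=163.3 kt
Leg 5: track=197.6°, groundspeed=155.9 kt
Leg 6: track=111.9°, groundspeed=166.9 kt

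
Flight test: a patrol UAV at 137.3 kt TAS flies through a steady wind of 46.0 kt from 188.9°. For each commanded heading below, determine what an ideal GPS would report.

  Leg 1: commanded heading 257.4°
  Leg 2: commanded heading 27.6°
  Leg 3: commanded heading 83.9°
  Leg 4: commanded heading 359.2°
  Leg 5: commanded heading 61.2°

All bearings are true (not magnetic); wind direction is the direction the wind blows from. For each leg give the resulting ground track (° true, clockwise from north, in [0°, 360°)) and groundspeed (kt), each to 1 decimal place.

Leg 1: heading 257.4°; drift +19.6° → track 277.0°, groundspeed 127.8 kt
Leg 2: heading 27.6°; drift -4.7° → track 22.9°, groundspeed 181.5 kt
Leg 3: heading 83.9°; drift -16.6° → track 67.3°, groundspeed 155.7 kt
Leg 4: heading 359.2°; drift +2.4° → track 1.6°, groundspeed 182.8 kt
Leg 5: heading 61.2°; drift -12.4° → track 48.8°, groundspeed 169.4 kt

Leg 1: track=277.0°, groundspeed=127.8 kt
Leg 2: track=22.9°, groundspeed=181.5 kt
Leg 3: track=67.3°, groundspeed=155.7 kt
Leg 4: track=1.6°, groundspeed=182.8 kt
Leg 5: track=48.8°, groundspeed=169.4 kt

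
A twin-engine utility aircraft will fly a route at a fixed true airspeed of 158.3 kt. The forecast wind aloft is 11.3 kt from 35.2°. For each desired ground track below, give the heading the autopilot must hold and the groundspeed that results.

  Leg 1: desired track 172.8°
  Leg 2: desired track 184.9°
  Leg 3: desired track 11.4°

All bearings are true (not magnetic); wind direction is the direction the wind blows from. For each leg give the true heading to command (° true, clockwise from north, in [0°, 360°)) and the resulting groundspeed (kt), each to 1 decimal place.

Leg 1: heading=170.0°, groundspeed=166.5 kt
Leg 2: heading=182.8°, groundspeed=168.0 kt
Leg 3: heading=13.1°, groundspeed=147.9 kt

Leg 1: desired track 172.8°; wind correction -2.8° → command heading 170.0°, groundspeed 166.5 kt
Leg 2: desired track 184.9°; wind correction -2.1° → command heading 182.8°, groundspeed 168.0 kt
Leg 3: desired track 11.4°; wind correction +1.7° → command heading 13.1°, groundspeed 147.9 kt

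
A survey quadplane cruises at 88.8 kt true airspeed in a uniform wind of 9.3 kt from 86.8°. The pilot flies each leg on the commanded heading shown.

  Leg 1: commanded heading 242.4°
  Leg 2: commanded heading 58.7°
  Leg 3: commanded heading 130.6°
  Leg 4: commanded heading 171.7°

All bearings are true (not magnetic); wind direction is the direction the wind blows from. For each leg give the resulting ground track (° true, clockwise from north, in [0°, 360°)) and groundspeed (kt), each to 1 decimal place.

Leg 1: heading 242.4°; drift +2.3° → track 244.7°, groundspeed 97.3 kt
Leg 2: heading 58.7°; drift -3.1° → track 55.6°, groundspeed 80.7 kt
Leg 3: heading 130.6°; drift +4.5° → track 135.1°, groundspeed 82.3 kt
Leg 4: heading 171.7°; drift +6.0° → track 177.7°, groundspeed 88.5 kt

Leg 1: track=244.7°, groundspeed=97.3 kt
Leg 2: track=55.6°, groundspeed=80.7 kt
Leg 3: track=135.1°, groundspeed=82.3 kt
Leg 4: track=177.7°, groundspeed=88.5 kt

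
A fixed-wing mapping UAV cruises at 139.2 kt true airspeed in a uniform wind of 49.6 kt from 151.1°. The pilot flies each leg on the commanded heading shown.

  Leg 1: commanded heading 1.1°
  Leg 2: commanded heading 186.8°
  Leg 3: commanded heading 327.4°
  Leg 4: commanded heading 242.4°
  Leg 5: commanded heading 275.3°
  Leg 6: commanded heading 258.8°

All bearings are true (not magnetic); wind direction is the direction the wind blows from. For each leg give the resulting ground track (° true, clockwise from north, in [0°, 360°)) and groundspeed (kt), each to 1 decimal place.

Leg 1: heading 1.1°; drift -7.8° → track 353.3°, groundspeed 183.8 kt
Leg 2: heading 186.8°; drift +16.3° → track 203.1°, groundspeed 103.1 kt
Leg 3: heading 327.4°; drift +1.0° → track 328.4°, groundspeed 188.7 kt
Leg 4: heading 242.4°; drift +19.5° → track 261.9°, groundspeed 148.8 kt
Leg 5: heading 275.3°; drift +13.8° → track 289.1°, groundspeed 172.0 kt
Leg 6: heading 258.8°; drift +17.0° → track 275.8°, groundspeed 161.4 kt

Leg 1: track=353.3°, groundspeed=183.8 kt
Leg 2: track=203.1°, groundspeed=103.1 kt
Leg 3: track=328.4°, groundspeed=188.7 kt
Leg 4: track=261.9°, groundspeed=148.8 kt
Leg 5: track=289.1°, groundspeed=172.0 kt
Leg 6: track=275.8°, groundspeed=161.4 kt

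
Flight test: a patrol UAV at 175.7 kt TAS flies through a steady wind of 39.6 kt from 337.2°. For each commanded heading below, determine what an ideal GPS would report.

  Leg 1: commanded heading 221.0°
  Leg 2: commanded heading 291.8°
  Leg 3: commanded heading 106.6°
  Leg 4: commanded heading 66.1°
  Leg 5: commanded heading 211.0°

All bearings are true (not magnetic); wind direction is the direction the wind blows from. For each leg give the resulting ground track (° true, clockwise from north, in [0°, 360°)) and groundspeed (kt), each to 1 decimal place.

Leg 1: track=210.6°, groundspeed=196.4 kt
Leg 2: track=281.0°, groundspeed=150.6 kt
Leg 3: track=115.3°, groundspeed=203.2 kt
Leg 4: track=78.9°, groundspeed=179.4 kt
Leg 5: track=201.9°, groundspeed=201.6 kt

Leg 1: heading 221.0°; drift -10.4° → track 210.6°, groundspeed 196.4 kt
Leg 2: heading 291.8°; drift -10.8° → track 281.0°, groundspeed 150.6 kt
Leg 3: heading 106.6°; drift +8.7° → track 115.3°, groundspeed 203.2 kt
Leg 4: heading 66.1°; drift +12.8° → track 78.9°, groundspeed 179.4 kt
Leg 5: heading 211.0°; drift -9.1° → track 201.9°, groundspeed 201.6 kt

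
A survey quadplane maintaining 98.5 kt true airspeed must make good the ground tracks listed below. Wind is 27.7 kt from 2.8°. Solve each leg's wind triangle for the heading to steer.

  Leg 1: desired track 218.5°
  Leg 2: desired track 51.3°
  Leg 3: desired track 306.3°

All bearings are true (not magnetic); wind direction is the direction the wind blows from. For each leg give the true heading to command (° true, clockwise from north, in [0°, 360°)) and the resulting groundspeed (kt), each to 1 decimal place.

Leg 1: heading=227.9°, groundspeed=119.7 kt
Leg 2: heading=39.1°, groundspeed=77.9 kt
Leg 3: heading=319.9°, groundspeed=80.5 kt

Leg 1: desired track 218.5°; wind correction +9.4° → command heading 227.9°, groundspeed 119.7 kt
Leg 2: desired track 51.3°; wind correction -12.2° → command heading 39.1°, groundspeed 77.9 kt
Leg 3: desired track 306.3°; wind correction +13.6° → command heading 319.9°, groundspeed 80.5 kt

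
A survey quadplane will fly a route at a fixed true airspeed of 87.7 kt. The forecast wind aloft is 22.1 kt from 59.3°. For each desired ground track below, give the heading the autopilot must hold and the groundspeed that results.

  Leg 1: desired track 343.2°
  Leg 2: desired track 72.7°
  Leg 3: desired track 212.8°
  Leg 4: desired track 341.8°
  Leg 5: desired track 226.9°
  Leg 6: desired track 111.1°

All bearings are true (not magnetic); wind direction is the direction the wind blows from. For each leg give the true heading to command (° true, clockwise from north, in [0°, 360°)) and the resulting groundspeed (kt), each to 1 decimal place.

Leg 1: desired track 343.2°; wind correction +14.2° → command heading 357.4°, groundspeed 79.7 kt
Leg 2: desired track 72.7°; wind correction -3.3° → command heading 69.4°, groundspeed 66.1 kt
Leg 3: desired track 212.8°; wind correction -6.5° → command heading 206.3°, groundspeed 106.9 kt
Leg 4: desired track 341.8°; wind correction +14.2° → command heading 356.0°, groundspeed 80.2 kt
Leg 5: desired track 226.9°; wind correction -3.1° → command heading 223.8°, groundspeed 109.2 kt
Leg 6: desired track 111.1°; wind correction -11.4° → command heading 99.7°, groundspeed 72.3 kt

Leg 1: heading=357.4°, groundspeed=79.7 kt
Leg 2: heading=69.4°, groundspeed=66.1 kt
Leg 3: heading=206.3°, groundspeed=106.9 kt
Leg 4: heading=356.0°, groundspeed=80.2 kt
Leg 5: heading=223.8°, groundspeed=109.2 kt
Leg 6: heading=99.7°, groundspeed=72.3 kt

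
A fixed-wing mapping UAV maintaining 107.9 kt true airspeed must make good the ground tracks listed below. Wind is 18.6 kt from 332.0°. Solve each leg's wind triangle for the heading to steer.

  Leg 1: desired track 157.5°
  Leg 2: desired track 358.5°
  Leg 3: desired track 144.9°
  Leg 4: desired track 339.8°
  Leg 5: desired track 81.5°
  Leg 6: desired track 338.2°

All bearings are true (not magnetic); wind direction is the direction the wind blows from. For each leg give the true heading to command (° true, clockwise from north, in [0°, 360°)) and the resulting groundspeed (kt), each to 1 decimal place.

Leg 1: heading=158.4°, groundspeed=126.4 kt
Leg 2: heading=354.1°, groundspeed=90.9 kt
Leg 3: heading=143.7°, groundspeed=126.3 kt
Leg 4: heading=338.5°, groundspeed=89.4 kt
Leg 5: heading=72.1°, groundspeed=112.7 kt
Leg 6: heading=337.1°, groundspeed=89.4 kt

Leg 1: desired track 157.5°; wind correction +0.9° → command heading 158.4°, groundspeed 126.4 kt
Leg 2: desired track 358.5°; wind correction -4.4° → command heading 354.1°, groundspeed 90.9 kt
Leg 3: desired track 144.9°; wind correction -1.2° → command heading 143.7°, groundspeed 126.3 kt
Leg 4: desired track 339.8°; wind correction -1.3° → command heading 338.5°, groundspeed 89.4 kt
Leg 5: desired track 81.5°; wind correction -9.4° → command heading 72.1°, groundspeed 112.7 kt
Leg 6: desired track 338.2°; wind correction -1.1° → command heading 337.1°, groundspeed 89.4 kt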